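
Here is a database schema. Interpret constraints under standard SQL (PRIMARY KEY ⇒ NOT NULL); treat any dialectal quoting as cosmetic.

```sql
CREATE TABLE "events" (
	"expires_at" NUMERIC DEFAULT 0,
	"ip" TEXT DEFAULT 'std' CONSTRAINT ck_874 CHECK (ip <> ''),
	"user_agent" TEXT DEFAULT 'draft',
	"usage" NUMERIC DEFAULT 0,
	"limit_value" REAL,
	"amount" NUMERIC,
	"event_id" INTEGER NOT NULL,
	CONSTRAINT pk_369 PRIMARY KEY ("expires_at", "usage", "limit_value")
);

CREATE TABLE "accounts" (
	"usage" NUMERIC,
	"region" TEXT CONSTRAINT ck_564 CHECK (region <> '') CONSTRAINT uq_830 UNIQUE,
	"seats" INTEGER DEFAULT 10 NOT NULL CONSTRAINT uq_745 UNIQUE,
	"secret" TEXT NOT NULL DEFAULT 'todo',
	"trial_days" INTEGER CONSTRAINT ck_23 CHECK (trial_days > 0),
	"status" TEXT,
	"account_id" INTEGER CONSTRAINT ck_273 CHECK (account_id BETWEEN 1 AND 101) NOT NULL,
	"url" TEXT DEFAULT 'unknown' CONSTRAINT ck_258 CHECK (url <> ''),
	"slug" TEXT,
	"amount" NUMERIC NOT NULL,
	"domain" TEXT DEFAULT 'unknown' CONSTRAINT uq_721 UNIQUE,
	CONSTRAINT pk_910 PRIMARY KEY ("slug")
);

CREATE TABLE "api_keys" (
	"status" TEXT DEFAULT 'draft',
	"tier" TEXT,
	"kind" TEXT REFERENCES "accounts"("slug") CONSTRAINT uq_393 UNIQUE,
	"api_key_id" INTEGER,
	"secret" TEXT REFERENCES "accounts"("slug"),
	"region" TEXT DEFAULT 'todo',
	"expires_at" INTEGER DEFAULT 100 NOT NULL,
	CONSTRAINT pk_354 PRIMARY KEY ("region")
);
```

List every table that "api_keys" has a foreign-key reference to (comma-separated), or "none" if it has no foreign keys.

accounts

- kind REFERENCES accounts(slug).
- secret REFERENCES accounts(slug).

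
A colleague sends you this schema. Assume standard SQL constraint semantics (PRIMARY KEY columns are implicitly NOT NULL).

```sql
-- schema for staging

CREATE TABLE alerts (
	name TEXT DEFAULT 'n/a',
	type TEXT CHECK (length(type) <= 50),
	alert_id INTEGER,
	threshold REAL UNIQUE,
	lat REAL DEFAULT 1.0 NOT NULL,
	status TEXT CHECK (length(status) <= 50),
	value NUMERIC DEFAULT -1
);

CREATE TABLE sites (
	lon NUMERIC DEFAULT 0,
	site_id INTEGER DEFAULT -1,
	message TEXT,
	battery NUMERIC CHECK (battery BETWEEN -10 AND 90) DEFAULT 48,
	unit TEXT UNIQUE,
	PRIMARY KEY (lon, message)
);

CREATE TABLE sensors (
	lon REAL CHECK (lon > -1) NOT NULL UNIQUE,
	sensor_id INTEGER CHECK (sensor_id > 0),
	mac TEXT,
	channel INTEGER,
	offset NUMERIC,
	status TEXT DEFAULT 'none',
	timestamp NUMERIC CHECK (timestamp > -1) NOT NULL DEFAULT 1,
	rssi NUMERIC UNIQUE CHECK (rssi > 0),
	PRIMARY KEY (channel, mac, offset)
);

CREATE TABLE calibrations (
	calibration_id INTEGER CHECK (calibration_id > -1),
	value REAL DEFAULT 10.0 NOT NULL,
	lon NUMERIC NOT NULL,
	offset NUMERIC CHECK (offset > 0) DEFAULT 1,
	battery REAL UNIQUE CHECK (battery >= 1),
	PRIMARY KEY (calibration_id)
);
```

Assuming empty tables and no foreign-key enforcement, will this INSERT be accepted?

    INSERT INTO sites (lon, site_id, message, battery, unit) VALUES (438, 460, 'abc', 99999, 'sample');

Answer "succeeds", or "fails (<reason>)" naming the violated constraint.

The value 99999 for battery violates CHECK (battery BETWEEN -10 AND 90).

fails (CHECK on battery)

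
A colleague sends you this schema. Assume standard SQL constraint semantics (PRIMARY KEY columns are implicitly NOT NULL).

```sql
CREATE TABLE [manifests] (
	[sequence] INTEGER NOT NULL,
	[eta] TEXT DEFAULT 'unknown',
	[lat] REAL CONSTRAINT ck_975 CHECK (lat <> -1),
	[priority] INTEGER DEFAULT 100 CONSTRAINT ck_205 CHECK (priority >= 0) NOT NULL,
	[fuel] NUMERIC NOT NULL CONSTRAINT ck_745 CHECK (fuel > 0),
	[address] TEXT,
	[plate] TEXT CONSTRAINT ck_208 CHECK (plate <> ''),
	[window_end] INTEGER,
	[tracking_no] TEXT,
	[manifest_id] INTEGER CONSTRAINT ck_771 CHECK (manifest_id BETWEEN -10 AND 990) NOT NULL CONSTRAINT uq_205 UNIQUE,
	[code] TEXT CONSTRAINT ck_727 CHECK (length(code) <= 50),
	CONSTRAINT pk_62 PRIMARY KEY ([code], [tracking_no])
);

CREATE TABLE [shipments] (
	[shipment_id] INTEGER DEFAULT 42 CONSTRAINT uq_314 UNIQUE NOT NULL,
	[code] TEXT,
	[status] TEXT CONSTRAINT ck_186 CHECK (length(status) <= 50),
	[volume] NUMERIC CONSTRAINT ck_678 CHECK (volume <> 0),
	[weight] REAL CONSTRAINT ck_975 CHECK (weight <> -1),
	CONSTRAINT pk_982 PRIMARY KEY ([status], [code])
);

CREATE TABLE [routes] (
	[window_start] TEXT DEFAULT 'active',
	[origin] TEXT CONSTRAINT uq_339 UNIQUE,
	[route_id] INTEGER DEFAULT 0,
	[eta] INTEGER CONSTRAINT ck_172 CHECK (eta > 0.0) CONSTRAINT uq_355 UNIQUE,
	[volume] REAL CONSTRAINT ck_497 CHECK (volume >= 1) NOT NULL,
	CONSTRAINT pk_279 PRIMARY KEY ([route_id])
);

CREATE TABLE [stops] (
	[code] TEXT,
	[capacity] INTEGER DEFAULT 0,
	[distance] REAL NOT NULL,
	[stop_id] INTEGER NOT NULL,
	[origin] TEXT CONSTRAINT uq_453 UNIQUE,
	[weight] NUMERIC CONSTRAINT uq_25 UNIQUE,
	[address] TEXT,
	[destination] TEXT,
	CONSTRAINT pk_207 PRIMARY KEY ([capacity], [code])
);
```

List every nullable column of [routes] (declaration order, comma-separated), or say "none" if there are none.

- window_start: DEFAULT only fills an omitted column; an explicit NULL is still allowed → nullable.
- origin: UNIQUE does not imply NOT NULL → nullable.
- route_id: part of the PRIMARY KEY, which implies NOT NULL → not nullable.
- eta: CHECK does not forbid NULL (a CHECK constraint passes when its expression is NULL) → nullable.
- volume: declared NOT NULL → not nullable.

window_start, origin, eta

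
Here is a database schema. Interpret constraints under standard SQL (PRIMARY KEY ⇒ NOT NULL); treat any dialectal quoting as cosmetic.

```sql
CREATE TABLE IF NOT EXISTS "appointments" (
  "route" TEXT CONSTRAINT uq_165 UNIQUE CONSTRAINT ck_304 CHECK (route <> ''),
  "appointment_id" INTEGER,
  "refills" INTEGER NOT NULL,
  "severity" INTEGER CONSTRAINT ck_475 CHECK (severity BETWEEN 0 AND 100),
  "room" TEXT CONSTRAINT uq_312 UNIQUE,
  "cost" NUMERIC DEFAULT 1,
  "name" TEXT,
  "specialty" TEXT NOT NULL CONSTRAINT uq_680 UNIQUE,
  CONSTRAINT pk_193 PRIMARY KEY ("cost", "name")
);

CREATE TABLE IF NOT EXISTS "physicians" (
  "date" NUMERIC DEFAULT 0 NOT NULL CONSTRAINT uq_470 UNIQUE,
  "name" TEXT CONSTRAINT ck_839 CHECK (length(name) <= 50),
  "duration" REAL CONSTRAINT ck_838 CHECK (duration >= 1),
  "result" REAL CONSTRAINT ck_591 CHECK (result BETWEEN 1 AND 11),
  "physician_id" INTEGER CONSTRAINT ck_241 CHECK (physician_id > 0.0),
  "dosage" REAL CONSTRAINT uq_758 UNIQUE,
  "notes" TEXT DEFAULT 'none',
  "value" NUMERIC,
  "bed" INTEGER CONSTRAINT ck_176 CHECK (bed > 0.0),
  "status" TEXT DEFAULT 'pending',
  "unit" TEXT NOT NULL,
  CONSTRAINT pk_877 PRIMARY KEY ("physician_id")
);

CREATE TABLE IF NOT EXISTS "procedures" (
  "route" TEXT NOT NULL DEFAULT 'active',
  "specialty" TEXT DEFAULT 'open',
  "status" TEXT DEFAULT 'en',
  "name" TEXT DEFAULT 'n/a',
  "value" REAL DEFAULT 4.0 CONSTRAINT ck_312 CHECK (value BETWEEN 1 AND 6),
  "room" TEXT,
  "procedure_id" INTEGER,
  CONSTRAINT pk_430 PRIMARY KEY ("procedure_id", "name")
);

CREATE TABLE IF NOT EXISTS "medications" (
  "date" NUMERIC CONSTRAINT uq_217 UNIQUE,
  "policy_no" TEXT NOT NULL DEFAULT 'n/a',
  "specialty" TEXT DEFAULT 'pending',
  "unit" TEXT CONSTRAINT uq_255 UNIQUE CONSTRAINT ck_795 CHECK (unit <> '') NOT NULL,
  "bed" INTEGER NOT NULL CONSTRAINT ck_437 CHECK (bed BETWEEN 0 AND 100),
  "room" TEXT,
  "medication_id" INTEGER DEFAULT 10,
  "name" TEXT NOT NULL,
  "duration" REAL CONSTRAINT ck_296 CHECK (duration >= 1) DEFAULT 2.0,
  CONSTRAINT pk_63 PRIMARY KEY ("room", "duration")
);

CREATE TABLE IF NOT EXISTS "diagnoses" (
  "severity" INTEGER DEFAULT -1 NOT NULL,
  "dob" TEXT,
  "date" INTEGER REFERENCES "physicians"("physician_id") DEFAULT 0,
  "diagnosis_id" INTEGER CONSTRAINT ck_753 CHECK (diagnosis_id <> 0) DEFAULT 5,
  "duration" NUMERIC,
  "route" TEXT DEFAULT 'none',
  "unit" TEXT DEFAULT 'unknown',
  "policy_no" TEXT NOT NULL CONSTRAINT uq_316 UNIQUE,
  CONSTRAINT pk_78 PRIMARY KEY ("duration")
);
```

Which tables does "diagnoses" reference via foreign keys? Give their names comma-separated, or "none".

physicians

- date REFERENCES physicians(physician_id).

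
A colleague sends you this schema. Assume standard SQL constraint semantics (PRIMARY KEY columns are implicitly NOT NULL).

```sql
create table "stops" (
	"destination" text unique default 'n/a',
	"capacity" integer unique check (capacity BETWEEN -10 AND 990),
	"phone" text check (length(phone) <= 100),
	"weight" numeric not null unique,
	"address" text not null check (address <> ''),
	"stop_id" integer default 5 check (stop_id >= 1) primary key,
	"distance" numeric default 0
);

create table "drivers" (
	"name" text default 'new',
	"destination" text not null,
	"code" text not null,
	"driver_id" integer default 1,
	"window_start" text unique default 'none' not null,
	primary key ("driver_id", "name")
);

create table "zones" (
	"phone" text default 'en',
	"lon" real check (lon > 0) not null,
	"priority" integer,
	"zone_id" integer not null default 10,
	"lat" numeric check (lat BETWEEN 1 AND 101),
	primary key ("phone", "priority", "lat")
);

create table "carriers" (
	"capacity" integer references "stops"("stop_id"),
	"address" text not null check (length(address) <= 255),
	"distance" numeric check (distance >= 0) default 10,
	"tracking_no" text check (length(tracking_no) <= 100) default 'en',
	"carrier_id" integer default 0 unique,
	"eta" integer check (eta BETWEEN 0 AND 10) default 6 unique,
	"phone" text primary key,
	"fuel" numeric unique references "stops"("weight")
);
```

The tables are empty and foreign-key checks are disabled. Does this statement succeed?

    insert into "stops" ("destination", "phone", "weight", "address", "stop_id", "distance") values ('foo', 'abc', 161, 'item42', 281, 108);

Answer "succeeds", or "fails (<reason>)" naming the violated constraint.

NOT NULL columns: address is supplied; stop_id is supplied; weight is supplied.
CHECK constraints: 'abc' satisfies (length(phone) <= 100); 'item42' satisfies (address <> ''); 281 satisfies (stop_id >= 1).
No constraint is violated.

succeeds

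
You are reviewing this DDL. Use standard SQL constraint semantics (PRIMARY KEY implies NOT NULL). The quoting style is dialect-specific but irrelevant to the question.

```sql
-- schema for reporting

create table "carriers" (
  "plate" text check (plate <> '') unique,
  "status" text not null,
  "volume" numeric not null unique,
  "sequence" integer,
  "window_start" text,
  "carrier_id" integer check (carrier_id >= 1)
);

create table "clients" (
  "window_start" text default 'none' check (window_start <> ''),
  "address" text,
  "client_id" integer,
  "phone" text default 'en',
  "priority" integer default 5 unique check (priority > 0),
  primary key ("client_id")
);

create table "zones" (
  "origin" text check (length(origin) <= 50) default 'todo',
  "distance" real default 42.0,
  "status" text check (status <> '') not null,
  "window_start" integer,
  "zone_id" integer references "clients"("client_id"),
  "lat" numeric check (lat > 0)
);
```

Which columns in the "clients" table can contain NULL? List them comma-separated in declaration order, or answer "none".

- window_start: CHECK does not forbid NULL (a CHECK constraint passes when its expression is NULL) → nullable.
- address: no NOT NULL constraint applies → nullable.
- client_id: part of the PRIMARY KEY, which implies NOT NULL → not nullable.
- phone: DEFAULT only fills an omitted column; an explicit NULL is still allowed → nullable.
- priority: CHECK does not forbid NULL (a CHECK constraint passes when its expression is NULL) → nullable.

window_start, address, phone, priority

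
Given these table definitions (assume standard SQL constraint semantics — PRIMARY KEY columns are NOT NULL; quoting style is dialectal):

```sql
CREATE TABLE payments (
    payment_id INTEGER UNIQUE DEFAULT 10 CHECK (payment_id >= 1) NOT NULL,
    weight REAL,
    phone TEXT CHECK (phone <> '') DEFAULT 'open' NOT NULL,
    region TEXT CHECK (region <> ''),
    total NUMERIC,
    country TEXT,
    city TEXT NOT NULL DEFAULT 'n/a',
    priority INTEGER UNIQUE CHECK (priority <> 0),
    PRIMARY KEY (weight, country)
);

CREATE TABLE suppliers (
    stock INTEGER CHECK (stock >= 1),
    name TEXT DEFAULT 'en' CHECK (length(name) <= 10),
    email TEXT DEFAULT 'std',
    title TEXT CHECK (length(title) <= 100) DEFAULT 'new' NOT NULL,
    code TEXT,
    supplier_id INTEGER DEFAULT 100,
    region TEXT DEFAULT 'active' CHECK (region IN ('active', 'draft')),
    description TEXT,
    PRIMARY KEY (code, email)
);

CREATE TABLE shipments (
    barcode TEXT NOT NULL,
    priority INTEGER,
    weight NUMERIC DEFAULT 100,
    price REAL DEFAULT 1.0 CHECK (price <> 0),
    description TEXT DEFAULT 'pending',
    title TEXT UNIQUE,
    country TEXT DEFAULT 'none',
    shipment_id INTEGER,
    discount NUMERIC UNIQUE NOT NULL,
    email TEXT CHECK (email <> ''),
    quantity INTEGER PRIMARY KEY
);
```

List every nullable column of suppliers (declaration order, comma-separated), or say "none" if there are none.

stock, name, supplier_id, region, description

- stock: CHECK does not forbid NULL (a CHECK constraint passes when its expression is NULL) → nullable.
- name: CHECK does not forbid NULL (a CHECK constraint passes when its expression is NULL) → nullable.
- email: part of the PRIMARY KEY, which implies NOT NULL → not nullable.
- title: declared NOT NULL → not nullable.
- code: part of the PRIMARY KEY, which implies NOT NULL → not nullable.
- supplier_id: DEFAULT only fills an omitted column; an explicit NULL is still allowed → nullable.
- region: CHECK does not forbid NULL (a CHECK constraint passes when its expression is NULL) → nullable.
- description: no NOT NULL constraint applies → nullable.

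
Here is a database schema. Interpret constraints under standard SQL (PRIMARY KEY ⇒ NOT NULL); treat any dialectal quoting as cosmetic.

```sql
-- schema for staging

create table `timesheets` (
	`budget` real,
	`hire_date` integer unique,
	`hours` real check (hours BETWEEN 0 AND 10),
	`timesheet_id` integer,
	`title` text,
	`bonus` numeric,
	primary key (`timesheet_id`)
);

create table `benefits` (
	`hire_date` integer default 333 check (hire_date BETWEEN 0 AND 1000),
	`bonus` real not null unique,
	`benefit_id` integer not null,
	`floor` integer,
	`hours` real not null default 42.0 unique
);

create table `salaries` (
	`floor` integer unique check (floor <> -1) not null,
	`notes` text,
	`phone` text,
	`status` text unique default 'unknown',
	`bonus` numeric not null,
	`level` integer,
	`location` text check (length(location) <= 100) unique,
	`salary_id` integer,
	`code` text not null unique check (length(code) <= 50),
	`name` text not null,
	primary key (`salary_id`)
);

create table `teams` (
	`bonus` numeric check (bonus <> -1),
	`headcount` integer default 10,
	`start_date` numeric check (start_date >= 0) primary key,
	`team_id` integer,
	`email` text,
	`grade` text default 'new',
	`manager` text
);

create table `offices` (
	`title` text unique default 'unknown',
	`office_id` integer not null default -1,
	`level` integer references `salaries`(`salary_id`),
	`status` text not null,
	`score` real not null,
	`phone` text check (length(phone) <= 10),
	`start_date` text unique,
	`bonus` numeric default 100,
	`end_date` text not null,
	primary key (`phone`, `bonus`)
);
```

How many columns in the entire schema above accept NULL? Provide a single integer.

timesheets: 5 nullable (budget, hire_date, hours, title, bonus — PK (timesheet_id) and explicit NOT NULL columns excluded).
benefits: 2 nullable (hire_date, floor — PK none and explicit NOT NULL columns excluded).
salaries: 5 nullable (notes, phone, status, level, location — PK (salary_id) and explicit NOT NULL columns excluded).
teams: 6 nullable (bonus, headcount, team_id, email, grade, manager — PK (start_date) and explicit NOT NULL columns excluded).
offices: 3 nullable (title, level, start_date — PK (phone, bonus) and explicit NOT NULL columns excluded).
Total: 5 + 2 + 5 + 6 + 3 = 21.

21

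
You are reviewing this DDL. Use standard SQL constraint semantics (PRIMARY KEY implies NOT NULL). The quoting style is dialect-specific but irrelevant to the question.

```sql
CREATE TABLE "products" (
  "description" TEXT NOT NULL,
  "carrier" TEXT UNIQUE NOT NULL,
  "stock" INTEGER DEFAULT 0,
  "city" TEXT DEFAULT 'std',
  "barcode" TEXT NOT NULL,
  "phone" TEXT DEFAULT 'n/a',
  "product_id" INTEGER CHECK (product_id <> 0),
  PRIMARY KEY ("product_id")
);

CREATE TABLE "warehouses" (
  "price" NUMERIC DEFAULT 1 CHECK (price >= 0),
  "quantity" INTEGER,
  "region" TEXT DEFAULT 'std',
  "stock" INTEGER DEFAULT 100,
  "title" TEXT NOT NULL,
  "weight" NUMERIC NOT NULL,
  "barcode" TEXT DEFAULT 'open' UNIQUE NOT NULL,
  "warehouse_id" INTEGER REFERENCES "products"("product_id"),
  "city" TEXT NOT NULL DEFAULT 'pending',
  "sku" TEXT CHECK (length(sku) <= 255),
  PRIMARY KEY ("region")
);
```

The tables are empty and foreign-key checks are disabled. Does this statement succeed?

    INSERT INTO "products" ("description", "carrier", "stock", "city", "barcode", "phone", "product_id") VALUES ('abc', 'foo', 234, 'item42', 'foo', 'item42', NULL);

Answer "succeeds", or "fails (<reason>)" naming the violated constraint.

product_id is explicitly set to NULL, but product_id is part of the PRIMARY KEY (implied NOT NULL).

fails (NOT NULL on product_id)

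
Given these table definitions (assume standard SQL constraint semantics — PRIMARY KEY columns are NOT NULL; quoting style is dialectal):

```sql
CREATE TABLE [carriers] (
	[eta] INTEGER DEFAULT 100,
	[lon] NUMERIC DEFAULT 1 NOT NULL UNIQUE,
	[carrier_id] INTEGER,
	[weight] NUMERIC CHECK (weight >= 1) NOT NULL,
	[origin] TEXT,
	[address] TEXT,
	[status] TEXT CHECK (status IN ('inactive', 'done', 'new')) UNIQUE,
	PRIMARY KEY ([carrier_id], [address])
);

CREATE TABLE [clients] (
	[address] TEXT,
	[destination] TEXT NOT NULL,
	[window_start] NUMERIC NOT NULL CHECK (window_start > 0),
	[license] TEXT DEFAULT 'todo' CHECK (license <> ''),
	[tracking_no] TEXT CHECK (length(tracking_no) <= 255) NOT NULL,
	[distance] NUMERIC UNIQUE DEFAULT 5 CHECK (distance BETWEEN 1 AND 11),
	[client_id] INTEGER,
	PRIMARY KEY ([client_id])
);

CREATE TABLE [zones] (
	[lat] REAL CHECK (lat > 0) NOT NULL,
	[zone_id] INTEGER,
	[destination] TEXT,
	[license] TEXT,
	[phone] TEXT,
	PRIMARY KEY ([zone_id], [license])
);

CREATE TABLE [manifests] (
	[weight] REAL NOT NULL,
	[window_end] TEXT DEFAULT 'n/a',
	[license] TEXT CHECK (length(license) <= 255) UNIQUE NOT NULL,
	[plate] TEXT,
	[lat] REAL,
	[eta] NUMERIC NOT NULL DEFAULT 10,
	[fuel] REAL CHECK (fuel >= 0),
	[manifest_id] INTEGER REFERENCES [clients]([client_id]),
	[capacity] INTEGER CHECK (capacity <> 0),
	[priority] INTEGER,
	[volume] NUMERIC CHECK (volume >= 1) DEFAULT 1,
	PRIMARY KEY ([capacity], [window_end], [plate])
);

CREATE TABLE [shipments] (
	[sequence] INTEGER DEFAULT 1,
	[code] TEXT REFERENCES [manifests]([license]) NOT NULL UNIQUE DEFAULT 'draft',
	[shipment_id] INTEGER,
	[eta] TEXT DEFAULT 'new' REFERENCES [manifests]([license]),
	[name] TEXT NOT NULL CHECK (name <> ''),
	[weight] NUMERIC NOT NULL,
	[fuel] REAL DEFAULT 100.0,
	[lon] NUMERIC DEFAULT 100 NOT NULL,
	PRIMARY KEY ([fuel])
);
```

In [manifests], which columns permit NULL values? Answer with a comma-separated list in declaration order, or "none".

lat, fuel, manifest_id, priority, volume

- weight: declared NOT NULL → not nullable.
- window_end: part of the PRIMARY KEY, which implies NOT NULL → not nullable.
- license: declared NOT NULL → not nullable.
- plate: part of the PRIMARY KEY, which implies NOT NULL → not nullable.
- lat: no NOT NULL constraint applies → nullable.
- eta: declared NOT NULL → not nullable.
- fuel: CHECK does not forbid NULL (a CHECK constraint passes when its expression is NULL) → nullable.
- manifest_id: a foreign key column may be NULL unless separately constrained → nullable.
- capacity: part of the PRIMARY KEY, which implies NOT NULL → not nullable.
- priority: no NOT NULL constraint applies → nullable.
- volume: CHECK does not forbid NULL (a CHECK constraint passes when its expression is NULL) → nullable.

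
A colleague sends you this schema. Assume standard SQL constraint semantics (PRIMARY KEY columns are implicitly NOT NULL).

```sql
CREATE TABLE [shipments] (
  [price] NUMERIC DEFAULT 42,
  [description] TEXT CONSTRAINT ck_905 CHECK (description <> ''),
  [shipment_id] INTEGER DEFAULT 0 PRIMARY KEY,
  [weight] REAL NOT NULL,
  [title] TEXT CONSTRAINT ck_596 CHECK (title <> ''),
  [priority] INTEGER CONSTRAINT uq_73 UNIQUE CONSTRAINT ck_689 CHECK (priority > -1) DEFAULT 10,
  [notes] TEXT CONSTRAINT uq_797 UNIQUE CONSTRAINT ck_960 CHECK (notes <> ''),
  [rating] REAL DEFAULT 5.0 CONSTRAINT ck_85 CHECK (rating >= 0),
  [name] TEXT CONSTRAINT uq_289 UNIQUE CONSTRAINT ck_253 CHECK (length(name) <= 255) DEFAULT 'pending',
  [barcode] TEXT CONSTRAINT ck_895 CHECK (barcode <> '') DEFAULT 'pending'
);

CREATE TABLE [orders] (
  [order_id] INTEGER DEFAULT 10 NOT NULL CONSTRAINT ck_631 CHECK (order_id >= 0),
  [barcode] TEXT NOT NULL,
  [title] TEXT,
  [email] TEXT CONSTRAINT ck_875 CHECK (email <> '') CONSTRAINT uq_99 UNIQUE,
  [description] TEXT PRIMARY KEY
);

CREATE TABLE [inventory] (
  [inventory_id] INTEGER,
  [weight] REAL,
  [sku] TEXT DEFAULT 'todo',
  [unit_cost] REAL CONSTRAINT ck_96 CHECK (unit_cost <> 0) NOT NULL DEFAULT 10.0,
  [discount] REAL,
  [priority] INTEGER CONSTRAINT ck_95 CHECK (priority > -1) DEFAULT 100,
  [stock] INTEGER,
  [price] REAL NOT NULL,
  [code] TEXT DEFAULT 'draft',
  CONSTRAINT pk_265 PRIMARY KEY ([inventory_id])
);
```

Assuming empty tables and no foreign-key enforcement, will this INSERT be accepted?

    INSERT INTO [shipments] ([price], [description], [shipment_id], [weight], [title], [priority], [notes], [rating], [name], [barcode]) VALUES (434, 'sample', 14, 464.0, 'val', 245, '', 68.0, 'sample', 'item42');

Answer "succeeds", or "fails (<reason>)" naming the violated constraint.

The value '' for notes violates CHECK (notes <> '').

fails (CHECK on notes)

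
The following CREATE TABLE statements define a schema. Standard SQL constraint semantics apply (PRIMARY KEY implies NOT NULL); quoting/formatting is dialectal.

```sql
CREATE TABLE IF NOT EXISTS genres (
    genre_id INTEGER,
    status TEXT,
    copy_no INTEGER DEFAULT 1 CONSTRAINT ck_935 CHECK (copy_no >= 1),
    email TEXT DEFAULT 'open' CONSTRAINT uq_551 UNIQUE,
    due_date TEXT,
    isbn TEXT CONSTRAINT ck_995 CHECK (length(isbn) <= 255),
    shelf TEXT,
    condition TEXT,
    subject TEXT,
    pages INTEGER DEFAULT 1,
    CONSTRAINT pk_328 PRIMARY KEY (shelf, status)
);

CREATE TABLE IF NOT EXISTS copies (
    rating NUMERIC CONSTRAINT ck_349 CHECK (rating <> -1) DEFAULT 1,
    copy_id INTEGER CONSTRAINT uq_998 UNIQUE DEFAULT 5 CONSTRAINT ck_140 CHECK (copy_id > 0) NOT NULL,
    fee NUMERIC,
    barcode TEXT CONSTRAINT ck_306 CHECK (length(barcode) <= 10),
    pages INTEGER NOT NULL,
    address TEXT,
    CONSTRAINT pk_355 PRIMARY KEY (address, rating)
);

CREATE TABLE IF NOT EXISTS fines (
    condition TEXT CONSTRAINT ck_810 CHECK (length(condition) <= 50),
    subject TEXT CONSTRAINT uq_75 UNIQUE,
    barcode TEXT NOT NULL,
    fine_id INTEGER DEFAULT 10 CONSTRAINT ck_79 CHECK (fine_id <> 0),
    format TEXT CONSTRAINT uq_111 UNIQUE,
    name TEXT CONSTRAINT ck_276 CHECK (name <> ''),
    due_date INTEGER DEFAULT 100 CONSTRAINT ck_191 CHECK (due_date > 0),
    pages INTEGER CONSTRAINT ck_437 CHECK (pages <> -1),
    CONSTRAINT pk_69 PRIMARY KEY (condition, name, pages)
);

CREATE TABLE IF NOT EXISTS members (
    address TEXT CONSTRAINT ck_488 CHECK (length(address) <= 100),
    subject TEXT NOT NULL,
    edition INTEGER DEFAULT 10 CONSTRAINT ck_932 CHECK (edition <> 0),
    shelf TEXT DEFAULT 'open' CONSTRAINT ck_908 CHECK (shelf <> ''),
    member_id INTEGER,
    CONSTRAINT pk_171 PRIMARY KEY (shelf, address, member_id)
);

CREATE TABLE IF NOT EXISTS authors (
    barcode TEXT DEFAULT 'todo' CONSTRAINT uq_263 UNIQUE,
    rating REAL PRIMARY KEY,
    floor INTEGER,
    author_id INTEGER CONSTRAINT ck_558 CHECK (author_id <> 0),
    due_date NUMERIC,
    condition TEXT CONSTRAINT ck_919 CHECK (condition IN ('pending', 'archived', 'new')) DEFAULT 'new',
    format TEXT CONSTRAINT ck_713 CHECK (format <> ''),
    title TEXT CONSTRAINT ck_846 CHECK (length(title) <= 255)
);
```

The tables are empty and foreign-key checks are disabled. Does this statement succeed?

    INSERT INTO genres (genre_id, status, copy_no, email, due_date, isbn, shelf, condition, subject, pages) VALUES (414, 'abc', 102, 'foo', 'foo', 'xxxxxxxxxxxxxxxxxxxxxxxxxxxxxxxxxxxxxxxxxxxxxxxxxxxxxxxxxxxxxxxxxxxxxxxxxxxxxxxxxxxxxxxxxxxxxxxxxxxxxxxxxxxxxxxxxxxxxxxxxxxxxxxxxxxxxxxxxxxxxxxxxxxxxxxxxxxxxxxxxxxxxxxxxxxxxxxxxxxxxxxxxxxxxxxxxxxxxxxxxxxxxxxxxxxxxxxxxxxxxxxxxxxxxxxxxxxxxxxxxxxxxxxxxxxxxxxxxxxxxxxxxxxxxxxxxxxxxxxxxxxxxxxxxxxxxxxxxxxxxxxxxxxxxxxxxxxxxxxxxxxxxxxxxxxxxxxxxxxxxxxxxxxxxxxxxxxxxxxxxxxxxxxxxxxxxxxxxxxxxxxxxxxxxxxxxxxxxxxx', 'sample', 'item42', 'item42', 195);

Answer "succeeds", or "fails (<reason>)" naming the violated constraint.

fails (CHECK on isbn)

The value 'xxxxxxxxxxxxxxxxxxxxxxxxxxxxxxxxxxxxxxxxxxxxxxxxxxxxxxxxxxxxxxxxxxxxxxxxxxxxxxxxxxxxxxxxxxxxxxxxxxxxxxxxxxxxxxxxxxxxxxxxxxxxxxxxxxxxxxxxxxxxxxxxxxxxxxxxxxxxxxxxxxxxxxxxxxxxxxxxxxxxxxxxxxxxxxxxxxxxxxxxxxxxxxxxxxxxxxxxxxxxxxxxxxxxxxxxxxxxxxxxxxxxxxxxxxxxxxxxxxxxxxxxxxxxxxxxxxxxxxxxxxxxxxxxxxxxxxxxxxxxxxxxxxxxxxxxxxxxxxxxxxxxxxxxxxxxxxxxxxxxxxxxxxxxxxxxxxxxxxxxxxxxxxxxxxxxxxxxxxxxxxxxxxxxxxxxxxxxxxxx' for isbn violates CHECK (length(isbn) <= 255).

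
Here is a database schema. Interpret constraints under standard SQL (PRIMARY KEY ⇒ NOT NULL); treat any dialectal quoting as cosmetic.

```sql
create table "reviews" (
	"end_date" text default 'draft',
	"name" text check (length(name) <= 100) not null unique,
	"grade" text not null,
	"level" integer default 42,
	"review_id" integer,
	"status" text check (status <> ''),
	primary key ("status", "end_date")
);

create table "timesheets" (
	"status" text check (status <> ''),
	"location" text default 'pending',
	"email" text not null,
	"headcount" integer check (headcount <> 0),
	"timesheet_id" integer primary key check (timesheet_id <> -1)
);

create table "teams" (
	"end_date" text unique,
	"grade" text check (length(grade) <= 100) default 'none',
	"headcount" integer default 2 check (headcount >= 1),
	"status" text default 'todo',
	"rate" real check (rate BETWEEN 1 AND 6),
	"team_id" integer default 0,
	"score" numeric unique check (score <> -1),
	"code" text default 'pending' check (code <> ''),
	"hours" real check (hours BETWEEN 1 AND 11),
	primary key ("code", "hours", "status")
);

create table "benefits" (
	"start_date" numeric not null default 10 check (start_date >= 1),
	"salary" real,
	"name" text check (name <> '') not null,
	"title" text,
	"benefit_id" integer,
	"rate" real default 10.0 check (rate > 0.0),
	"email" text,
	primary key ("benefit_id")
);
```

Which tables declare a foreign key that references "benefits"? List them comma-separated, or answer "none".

No REFERENCES clause anywhere in the schema names benefits.

none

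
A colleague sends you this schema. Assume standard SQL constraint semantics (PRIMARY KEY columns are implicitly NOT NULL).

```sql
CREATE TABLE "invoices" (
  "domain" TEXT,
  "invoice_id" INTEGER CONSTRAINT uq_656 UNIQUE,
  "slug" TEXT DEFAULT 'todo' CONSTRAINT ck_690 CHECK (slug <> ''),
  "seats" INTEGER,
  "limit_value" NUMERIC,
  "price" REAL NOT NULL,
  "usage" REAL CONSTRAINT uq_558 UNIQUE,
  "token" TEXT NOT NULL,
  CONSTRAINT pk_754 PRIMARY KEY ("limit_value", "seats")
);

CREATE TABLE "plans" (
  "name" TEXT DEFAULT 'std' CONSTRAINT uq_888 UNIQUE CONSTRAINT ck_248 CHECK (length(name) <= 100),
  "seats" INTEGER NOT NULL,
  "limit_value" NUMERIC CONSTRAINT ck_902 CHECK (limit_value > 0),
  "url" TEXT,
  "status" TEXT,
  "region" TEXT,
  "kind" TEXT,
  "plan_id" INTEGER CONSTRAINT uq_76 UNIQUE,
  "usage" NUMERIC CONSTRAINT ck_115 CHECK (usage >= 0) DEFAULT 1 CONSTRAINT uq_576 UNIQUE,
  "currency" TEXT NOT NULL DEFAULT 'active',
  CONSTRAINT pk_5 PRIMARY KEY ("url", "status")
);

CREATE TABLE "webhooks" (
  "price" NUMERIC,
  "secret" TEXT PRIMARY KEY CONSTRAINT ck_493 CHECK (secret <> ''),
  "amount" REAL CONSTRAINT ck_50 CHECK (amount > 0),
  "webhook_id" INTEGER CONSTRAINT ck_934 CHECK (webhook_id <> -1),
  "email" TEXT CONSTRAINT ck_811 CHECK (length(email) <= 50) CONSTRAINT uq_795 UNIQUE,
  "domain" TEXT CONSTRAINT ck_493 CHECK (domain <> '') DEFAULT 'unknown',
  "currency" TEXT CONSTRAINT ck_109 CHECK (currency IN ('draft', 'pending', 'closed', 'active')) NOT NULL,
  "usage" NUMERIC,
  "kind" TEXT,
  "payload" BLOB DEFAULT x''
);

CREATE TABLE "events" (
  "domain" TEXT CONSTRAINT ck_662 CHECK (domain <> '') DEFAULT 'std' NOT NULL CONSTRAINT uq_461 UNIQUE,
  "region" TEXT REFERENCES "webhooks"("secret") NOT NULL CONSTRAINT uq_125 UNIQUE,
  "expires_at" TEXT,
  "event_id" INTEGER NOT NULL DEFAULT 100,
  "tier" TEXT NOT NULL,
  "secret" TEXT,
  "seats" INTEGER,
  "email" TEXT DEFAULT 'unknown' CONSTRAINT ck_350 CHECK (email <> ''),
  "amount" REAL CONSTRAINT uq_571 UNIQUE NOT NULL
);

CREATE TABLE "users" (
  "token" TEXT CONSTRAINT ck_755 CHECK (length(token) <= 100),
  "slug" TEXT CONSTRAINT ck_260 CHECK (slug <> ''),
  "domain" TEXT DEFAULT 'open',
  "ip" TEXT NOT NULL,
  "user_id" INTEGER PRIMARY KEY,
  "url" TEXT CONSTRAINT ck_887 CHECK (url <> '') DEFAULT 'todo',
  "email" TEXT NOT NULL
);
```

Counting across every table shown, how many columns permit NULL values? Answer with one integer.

26

invoices: 4 nullable (domain, invoice_id, slug, usage — PK (limit_value, seats) and explicit NOT NULL columns excluded).
plans: 6 nullable (name, limit_value, region, kind, plan_id, usage — PK (url, status) and explicit NOT NULL columns excluded).
webhooks: 8 nullable (price, amount, webhook_id, email, domain, usage, kind, payload — PK (secret) and explicit NOT NULL columns excluded).
events: 4 nullable (expires_at, secret, seats, email — PK none and explicit NOT NULL columns excluded).
users: 4 nullable (token, slug, domain, url — PK (user_id) and explicit NOT NULL columns excluded).
Total: 4 + 6 + 8 + 4 + 4 = 26.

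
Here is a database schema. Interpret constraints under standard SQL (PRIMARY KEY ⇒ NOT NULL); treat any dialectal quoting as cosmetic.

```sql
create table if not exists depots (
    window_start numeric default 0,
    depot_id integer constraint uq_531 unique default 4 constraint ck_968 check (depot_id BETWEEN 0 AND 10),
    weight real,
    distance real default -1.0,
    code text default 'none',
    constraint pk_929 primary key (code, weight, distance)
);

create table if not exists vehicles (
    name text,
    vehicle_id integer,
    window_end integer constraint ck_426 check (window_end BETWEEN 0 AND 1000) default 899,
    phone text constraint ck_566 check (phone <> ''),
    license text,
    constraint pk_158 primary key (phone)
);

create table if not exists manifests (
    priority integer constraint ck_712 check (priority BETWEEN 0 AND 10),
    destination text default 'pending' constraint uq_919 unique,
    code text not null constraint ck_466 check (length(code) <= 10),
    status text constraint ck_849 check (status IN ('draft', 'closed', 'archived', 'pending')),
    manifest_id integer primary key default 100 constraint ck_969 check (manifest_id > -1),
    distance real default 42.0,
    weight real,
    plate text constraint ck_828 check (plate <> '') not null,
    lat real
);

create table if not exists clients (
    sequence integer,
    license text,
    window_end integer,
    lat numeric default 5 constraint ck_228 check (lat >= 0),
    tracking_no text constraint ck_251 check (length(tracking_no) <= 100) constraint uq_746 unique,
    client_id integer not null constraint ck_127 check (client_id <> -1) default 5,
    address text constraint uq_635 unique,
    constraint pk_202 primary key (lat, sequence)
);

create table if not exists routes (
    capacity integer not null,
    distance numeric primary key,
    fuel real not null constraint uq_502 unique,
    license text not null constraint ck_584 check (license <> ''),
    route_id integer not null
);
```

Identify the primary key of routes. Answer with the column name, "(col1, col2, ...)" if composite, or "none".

distance is declared PRIMARY KEY inline on the column.

distance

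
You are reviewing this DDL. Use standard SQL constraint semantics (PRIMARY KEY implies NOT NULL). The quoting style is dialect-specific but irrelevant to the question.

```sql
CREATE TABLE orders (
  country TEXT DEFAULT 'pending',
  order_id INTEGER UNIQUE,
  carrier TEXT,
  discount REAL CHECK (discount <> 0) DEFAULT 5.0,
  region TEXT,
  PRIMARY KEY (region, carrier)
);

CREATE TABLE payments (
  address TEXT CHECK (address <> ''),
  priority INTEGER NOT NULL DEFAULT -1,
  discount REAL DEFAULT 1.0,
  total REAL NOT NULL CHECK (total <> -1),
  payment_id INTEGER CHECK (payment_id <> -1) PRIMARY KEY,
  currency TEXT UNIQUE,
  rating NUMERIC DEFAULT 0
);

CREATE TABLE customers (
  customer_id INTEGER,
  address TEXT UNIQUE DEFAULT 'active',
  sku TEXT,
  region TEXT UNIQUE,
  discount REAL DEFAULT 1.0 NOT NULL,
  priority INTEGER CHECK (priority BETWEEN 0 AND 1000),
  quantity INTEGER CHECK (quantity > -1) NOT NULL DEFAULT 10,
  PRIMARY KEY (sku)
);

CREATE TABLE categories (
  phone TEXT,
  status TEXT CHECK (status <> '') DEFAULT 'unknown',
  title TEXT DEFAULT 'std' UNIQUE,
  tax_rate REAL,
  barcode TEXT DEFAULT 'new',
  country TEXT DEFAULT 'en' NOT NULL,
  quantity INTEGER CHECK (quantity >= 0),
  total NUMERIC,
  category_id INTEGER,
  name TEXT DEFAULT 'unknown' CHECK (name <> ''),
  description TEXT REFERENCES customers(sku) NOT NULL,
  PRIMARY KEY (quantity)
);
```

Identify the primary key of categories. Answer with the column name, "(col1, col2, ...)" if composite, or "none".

quantity is declared PRIMARY KEY as a table-level PRIMARY KEY clause.

quantity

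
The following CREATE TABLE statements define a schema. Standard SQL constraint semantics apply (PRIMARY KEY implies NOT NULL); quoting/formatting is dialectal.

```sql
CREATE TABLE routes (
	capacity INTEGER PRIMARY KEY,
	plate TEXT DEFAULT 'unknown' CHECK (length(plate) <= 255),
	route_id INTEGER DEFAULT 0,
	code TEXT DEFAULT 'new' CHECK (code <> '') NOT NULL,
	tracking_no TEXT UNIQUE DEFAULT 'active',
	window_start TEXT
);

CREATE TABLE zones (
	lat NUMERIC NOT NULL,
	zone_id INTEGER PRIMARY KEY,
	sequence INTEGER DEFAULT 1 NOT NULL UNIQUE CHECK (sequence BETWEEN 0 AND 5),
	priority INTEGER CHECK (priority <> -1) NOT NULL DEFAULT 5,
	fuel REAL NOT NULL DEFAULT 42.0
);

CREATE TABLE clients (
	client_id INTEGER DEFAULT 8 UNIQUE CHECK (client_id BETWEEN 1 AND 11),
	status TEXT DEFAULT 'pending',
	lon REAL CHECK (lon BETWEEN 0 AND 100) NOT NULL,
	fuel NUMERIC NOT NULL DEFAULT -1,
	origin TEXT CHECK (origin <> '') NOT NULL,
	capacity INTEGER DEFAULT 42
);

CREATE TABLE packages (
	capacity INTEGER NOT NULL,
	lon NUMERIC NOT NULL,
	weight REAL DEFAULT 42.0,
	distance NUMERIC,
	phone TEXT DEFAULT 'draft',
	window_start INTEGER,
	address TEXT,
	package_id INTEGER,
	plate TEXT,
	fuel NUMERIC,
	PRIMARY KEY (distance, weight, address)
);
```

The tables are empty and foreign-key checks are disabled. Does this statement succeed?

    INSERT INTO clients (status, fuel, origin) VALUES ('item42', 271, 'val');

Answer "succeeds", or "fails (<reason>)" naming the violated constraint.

lon is omitted from the column list and has no DEFAULT, so it would receive NULL.
But lon is declared NOT NULL.

fails (NOT NULL on lon)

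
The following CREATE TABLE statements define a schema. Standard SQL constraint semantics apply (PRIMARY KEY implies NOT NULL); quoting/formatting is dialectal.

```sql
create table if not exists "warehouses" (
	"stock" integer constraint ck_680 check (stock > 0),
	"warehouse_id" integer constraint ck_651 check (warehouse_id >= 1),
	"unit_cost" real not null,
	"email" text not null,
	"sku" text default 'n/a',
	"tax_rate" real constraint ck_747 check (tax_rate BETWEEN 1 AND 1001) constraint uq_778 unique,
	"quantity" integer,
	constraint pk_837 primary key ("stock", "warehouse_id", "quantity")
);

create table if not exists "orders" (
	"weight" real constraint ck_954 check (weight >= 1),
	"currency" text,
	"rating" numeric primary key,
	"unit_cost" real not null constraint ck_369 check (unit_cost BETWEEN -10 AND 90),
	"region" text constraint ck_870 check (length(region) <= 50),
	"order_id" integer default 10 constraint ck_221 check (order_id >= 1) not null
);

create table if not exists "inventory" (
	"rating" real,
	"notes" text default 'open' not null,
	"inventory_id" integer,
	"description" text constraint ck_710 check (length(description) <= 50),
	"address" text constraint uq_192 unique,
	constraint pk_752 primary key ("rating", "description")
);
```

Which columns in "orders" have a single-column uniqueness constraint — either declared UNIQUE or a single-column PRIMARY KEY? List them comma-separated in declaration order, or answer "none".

rating

- weight: no UNIQUE or single-column PK constraint.
- currency: no UNIQUE or single-column PK constraint.
- rating: single-column PRIMARY KEY → unique.
- unit_cost: no UNIQUE or single-column PK constraint.
- region: no UNIQUE or single-column PK constraint.
- order_id: no UNIQUE or single-column PK constraint.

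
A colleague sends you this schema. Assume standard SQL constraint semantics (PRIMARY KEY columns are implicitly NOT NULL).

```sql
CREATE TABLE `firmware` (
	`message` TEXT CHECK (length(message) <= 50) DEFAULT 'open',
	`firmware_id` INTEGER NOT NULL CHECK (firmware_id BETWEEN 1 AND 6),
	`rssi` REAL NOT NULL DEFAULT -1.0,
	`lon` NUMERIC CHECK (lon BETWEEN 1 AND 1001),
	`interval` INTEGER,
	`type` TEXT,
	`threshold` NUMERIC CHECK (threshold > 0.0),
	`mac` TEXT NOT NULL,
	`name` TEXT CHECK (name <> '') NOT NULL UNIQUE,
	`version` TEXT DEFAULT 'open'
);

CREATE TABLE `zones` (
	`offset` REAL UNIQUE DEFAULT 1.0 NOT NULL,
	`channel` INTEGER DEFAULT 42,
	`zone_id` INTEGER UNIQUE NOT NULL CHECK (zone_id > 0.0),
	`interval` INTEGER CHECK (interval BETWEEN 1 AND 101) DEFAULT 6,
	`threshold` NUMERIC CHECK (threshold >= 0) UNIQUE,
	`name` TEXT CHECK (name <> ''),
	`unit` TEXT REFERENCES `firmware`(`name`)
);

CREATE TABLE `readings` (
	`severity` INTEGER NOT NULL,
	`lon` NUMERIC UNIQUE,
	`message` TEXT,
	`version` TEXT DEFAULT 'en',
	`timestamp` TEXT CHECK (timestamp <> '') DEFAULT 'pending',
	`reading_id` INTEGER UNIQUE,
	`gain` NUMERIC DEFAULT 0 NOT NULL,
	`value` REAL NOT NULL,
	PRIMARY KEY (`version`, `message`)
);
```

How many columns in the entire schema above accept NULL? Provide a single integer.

14

firmware: 6 nullable (message, lon, interval, type, threshold, version — PK none and explicit NOT NULL columns excluded).
zones: 5 nullable (channel, interval, threshold, name, unit — PK none and explicit NOT NULL columns excluded).
readings: 3 nullable (lon, timestamp, reading_id — PK (version, message) and explicit NOT NULL columns excluded).
Total: 6 + 5 + 3 = 14.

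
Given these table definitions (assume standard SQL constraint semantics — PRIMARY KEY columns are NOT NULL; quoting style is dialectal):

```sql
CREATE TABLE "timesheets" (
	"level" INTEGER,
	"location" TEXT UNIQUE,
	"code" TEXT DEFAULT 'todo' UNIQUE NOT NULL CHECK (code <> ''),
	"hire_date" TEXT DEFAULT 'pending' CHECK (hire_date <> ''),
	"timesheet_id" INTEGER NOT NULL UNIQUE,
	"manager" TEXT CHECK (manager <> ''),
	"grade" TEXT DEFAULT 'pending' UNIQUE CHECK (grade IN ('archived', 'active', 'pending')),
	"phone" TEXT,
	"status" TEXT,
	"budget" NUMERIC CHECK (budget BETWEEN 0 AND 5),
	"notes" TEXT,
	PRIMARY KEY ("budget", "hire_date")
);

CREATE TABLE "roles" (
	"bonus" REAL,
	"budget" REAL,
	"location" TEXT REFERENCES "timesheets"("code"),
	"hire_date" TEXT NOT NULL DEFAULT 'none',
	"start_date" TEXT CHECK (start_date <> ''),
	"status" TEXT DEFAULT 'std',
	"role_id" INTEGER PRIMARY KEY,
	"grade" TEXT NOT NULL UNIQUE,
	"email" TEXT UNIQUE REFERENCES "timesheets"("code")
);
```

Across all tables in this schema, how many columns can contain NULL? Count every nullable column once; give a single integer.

13

timesheets: 7 nullable (level, location, manager, grade, phone, status, notes — PK (budget, hire_date) and explicit NOT NULL columns excluded).
roles: 6 nullable (bonus, budget, location, start_date, status, email — PK (role_id) and explicit NOT NULL columns excluded).
Total: 7 + 6 = 13.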